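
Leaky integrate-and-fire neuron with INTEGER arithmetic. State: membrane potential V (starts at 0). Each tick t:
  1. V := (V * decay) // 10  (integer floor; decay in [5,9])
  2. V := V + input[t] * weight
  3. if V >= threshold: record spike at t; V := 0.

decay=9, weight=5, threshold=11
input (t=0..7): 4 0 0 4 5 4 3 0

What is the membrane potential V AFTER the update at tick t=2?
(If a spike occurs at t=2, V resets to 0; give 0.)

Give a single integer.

Answer: 0

Derivation:
t=0: input=4 -> V=0 FIRE
t=1: input=0 -> V=0
t=2: input=0 -> V=0
t=3: input=4 -> V=0 FIRE
t=4: input=5 -> V=0 FIRE
t=5: input=4 -> V=0 FIRE
t=6: input=3 -> V=0 FIRE
t=7: input=0 -> V=0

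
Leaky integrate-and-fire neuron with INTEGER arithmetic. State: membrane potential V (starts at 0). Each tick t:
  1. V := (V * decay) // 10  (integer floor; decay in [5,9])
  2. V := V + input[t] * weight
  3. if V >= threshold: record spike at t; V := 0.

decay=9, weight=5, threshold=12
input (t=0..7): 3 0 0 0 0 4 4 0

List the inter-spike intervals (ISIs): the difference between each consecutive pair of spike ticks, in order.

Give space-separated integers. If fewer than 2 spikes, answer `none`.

t=0: input=3 -> V=0 FIRE
t=1: input=0 -> V=0
t=2: input=0 -> V=0
t=3: input=0 -> V=0
t=4: input=0 -> V=0
t=5: input=4 -> V=0 FIRE
t=6: input=4 -> V=0 FIRE
t=7: input=0 -> V=0

Answer: 5 1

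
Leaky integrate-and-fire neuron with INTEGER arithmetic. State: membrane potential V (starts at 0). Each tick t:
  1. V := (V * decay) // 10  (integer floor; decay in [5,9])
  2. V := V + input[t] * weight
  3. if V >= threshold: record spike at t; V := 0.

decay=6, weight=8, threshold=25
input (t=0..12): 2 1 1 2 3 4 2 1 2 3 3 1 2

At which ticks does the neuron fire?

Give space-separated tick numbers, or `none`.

Answer: 3 5 8 10

Derivation:
t=0: input=2 -> V=16
t=1: input=1 -> V=17
t=2: input=1 -> V=18
t=3: input=2 -> V=0 FIRE
t=4: input=3 -> V=24
t=5: input=4 -> V=0 FIRE
t=6: input=2 -> V=16
t=7: input=1 -> V=17
t=8: input=2 -> V=0 FIRE
t=9: input=3 -> V=24
t=10: input=3 -> V=0 FIRE
t=11: input=1 -> V=8
t=12: input=2 -> V=20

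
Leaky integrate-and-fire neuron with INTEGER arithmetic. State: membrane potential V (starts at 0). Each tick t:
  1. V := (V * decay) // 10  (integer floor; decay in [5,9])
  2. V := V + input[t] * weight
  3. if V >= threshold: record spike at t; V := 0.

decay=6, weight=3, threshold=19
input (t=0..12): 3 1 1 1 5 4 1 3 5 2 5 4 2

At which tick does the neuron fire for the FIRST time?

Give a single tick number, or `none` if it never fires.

t=0: input=3 -> V=9
t=1: input=1 -> V=8
t=2: input=1 -> V=7
t=3: input=1 -> V=7
t=4: input=5 -> V=0 FIRE
t=5: input=4 -> V=12
t=6: input=1 -> V=10
t=7: input=3 -> V=15
t=8: input=5 -> V=0 FIRE
t=9: input=2 -> V=6
t=10: input=5 -> V=18
t=11: input=4 -> V=0 FIRE
t=12: input=2 -> V=6

Answer: 4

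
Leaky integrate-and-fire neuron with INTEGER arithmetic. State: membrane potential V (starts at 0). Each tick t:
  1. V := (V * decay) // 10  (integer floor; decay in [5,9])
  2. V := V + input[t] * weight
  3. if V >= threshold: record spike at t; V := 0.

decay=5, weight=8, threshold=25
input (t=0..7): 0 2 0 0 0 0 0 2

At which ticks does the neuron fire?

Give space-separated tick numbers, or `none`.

Answer: none

Derivation:
t=0: input=0 -> V=0
t=1: input=2 -> V=16
t=2: input=0 -> V=8
t=3: input=0 -> V=4
t=4: input=0 -> V=2
t=5: input=0 -> V=1
t=6: input=0 -> V=0
t=7: input=2 -> V=16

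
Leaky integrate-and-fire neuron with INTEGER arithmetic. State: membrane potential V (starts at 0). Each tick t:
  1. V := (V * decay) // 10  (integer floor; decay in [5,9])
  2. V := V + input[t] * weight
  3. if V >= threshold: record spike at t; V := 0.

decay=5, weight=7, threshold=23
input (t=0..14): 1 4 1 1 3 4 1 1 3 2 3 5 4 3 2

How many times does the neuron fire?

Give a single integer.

Answer: 8

Derivation:
t=0: input=1 -> V=7
t=1: input=4 -> V=0 FIRE
t=2: input=1 -> V=7
t=3: input=1 -> V=10
t=4: input=3 -> V=0 FIRE
t=5: input=4 -> V=0 FIRE
t=6: input=1 -> V=7
t=7: input=1 -> V=10
t=8: input=3 -> V=0 FIRE
t=9: input=2 -> V=14
t=10: input=3 -> V=0 FIRE
t=11: input=5 -> V=0 FIRE
t=12: input=4 -> V=0 FIRE
t=13: input=3 -> V=21
t=14: input=2 -> V=0 FIRE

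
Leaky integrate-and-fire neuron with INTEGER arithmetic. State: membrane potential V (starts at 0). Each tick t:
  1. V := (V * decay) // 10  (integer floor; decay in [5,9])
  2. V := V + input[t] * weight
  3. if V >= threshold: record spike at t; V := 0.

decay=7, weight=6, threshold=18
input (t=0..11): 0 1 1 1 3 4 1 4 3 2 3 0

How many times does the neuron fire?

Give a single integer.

t=0: input=0 -> V=0
t=1: input=1 -> V=6
t=2: input=1 -> V=10
t=3: input=1 -> V=13
t=4: input=3 -> V=0 FIRE
t=5: input=4 -> V=0 FIRE
t=6: input=1 -> V=6
t=7: input=4 -> V=0 FIRE
t=8: input=3 -> V=0 FIRE
t=9: input=2 -> V=12
t=10: input=3 -> V=0 FIRE
t=11: input=0 -> V=0

Answer: 5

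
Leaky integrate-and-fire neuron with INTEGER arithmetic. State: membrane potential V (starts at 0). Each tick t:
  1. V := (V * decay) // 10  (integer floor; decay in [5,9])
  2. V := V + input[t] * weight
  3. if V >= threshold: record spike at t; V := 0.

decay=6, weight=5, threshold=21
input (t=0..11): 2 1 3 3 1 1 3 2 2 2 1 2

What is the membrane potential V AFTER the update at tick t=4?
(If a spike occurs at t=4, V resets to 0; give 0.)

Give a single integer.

t=0: input=2 -> V=10
t=1: input=1 -> V=11
t=2: input=3 -> V=0 FIRE
t=3: input=3 -> V=15
t=4: input=1 -> V=14
t=5: input=1 -> V=13
t=6: input=3 -> V=0 FIRE
t=7: input=2 -> V=10
t=8: input=2 -> V=16
t=9: input=2 -> V=19
t=10: input=1 -> V=16
t=11: input=2 -> V=19

Answer: 14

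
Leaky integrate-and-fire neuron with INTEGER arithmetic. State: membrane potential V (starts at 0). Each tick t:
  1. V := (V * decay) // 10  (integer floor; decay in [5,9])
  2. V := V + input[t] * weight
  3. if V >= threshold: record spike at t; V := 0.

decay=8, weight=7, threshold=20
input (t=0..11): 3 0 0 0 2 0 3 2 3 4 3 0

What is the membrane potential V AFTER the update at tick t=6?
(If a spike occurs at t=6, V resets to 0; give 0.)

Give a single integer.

Answer: 0

Derivation:
t=0: input=3 -> V=0 FIRE
t=1: input=0 -> V=0
t=2: input=0 -> V=0
t=3: input=0 -> V=0
t=4: input=2 -> V=14
t=5: input=0 -> V=11
t=6: input=3 -> V=0 FIRE
t=7: input=2 -> V=14
t=8: input=3 -> V=0 FIRE
t=9: input=4 -> V=0 FIRE
t=10: input=3 -> V=0 FIRE
t=11: input=0 -> V=0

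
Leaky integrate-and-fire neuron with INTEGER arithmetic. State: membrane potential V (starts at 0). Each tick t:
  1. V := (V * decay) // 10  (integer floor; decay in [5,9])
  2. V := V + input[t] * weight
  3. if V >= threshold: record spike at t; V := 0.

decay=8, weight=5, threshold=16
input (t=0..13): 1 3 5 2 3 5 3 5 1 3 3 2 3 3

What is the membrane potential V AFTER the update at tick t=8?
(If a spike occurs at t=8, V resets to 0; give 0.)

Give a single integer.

t=0: input=1 -> V=5
t=1: input=3 -> V=0 FIRE
t=2: input=5 -> V=0 FIRE
t=3: input=2 -> V=10
t=4: input=3 -> V=0 FIRE
t=5: input=5 -> V=0 FIRE
t=6: input=3 -> V=15
t=7: input=5 -> V=0 FIRE
t=8: input=1 -> V=5
t=9: input=3 -> V=0 FIRE
t=10: input=3 -> V=15
t=11: input=2 -> V=0 FIRE
t=12: input=3 -> V=15
t=13: input=3 -> V=0 FIRE

Answer: 5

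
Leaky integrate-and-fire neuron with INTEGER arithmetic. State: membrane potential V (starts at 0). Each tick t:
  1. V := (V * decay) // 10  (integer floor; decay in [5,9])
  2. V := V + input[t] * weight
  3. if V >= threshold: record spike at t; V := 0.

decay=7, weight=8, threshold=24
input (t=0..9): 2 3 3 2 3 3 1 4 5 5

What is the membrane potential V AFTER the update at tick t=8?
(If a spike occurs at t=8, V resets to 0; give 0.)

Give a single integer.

t=0: input=2 -> V=16
t=1: input=3 -> V=0 FIRE
t=2: input=3 -> V=0 FIRE
t=3: input=2 -> V=16
t=4: input=3 -> V=0 FIRE
t=5: input=3 -> V=0 FIRE
t=6: input=1 -> V=8
t=7: input=4 -> V=0 FIRE
t=8: input=5 -> V=0 FIRE
t=9: input=5 -> V=0 FIRE

Answer: 0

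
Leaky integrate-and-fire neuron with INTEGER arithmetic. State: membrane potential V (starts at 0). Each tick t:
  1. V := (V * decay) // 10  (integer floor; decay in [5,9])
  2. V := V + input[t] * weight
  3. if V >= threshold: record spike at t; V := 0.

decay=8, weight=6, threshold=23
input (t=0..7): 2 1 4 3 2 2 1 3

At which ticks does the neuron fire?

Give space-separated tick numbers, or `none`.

Answer: 2 4 7

Derivation:
t=0: input=2 -> V=12
t=1: input=1 -> V=15
t=2: input=4 -> V=0 FIRE
t=3: input=3 -> V=18
t=4: input=2 -> V=0 FIRE
t=5: input=2 -> V=12
t=6: input=1 -> V=15
t=7: input=3 -> V=0 FIRE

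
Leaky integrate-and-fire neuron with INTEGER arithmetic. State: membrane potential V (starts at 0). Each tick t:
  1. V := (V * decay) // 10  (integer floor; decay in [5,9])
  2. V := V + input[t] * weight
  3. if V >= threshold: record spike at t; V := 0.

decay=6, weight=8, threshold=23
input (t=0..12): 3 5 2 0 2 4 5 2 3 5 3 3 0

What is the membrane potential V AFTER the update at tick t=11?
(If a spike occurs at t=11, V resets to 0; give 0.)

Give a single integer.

t=0: input=3 -> V=0 FIRE
t=1: input=5 -> V=0 FIRE
t=2: input=2 -> V=16
t=3: input=0 -> V=9
t=4: input=2 -> V=21
t=5: input=4 -> V=0 FIRE
t=6: input=5 -> V=0 FIRE
t=7: input=2 -> V=16
t=8: input=3 -> V=0 FIRE
t=9: input=5 -> V=0 FIRE
t=10: input=3 -> V=0 FIRE
t=11: input=3 -> V=0 FIRE
t=12: input=0 -> V=0

Answer: 0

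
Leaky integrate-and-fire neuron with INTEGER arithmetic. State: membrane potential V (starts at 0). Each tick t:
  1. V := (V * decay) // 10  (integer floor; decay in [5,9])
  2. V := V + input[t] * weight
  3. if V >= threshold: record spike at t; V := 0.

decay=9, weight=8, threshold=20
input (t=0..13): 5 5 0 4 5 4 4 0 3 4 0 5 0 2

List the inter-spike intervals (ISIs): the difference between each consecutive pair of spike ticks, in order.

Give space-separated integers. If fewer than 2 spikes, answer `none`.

Answer: 1 2 1 1 1 2 1 2

Derivation:
t=0: input=5 -> V=0 FIRE
t=1: input=5 -> V=0 FIRE
t=2: input=0 -> V=0
t=3: input=4 -> V=0 FIRE
t=4: input=5 -> V=0 FIRE
t=5: input=4 -> V=0 FIRE
t=6: input=4 -> V=0 FIRE
t=7: input=0 -> V=0
t=8: input=3 -> V=0 FIRE
t=9: input=4 -> V=0 FIRE
t=10: input=0 -> V=0
t=11: input=5 -> V=0 FIRE
t=12: input=0 -> V=0
t=13: input=2 -> V=16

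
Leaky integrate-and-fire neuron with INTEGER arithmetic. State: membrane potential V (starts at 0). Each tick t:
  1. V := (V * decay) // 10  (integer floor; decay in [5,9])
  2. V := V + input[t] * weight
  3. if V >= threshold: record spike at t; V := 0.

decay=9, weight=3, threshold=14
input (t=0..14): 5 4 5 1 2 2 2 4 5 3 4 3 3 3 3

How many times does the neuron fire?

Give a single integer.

t=0: input=5 -> V=0 FIRE
t=1: input=4 -> V=12
t=2: input=5 -> V=0 FIRE
t=3: input=1 -> V=3
t=4: input=2 -> V=8
t=5: input=2 -> V=13
t=6: input=2 -> V=0 FIRE
t=7: input=4 -> V=12
t=8: input=5 -> V=0 FIRE
t=9: input=3 -> V=9
t=10: input=4 -> V=0 FIRE
t=11: input=3 -> V=9
t=12: input=3 -> V=0 FIRE
t=13: input=3 -> V=9
t=14: input=3 -> V=0 FIRE

Answer: 7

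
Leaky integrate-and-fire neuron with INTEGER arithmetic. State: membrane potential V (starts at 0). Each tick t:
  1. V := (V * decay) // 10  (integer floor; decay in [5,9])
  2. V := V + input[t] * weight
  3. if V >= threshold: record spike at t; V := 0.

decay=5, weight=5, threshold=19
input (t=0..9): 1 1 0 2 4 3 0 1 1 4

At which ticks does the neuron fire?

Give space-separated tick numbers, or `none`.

Answer: 4 9

Derivation:
t=0: input=1 -> V=5
t=1: input=1 -> V=7
t=2: input=0 -> V=3
t=3: input=2 -> V=11
t=4: input=4 -> V=0 FIRE
t=5: input=3 -> V=15
t=6: input=0 -> V=7
t=7: input=1 -> V=8
t=8: input=1 -> V=9
t=9: input=4 -> V=0 FIRE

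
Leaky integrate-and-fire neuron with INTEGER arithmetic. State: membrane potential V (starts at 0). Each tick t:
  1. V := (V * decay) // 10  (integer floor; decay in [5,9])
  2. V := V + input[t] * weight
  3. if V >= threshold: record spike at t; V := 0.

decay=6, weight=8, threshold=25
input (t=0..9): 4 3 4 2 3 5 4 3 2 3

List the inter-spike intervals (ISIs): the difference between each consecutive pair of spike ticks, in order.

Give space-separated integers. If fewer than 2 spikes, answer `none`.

Answer: 2 2 1 1 2

Derivation:
t=0: input=4 -> V=0 FIRE
t=1: input=3 -> V=24
t=2: input=4 -> V=0 FIRE
t=3: input=2 -> V=16
t=4: input=3 -> V=0 FIRE
t=5: input=5 -> V=0 FIRE
t=6: input=4 -> V=0 FIRE
t=7: input=3 -> V=24
t=8: input=2 -> V=0 FIRE
t=9: input=3 -> V=24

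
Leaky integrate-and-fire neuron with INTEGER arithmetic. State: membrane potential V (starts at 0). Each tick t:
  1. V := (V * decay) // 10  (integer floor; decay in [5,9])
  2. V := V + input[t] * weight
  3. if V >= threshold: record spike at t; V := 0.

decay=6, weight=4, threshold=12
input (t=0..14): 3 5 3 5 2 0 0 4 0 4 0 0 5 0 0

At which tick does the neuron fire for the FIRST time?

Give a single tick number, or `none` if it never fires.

Answer: 0

Derivation:
t=0: input=3 -> V=0 FIRE
t=1: input=5 -> V=0 FIRE
t=2: input=3 -> V=0 FIRE
t=3: input=5 -> V=0 FIRE
t=4: input=2 -> V=8
t=5: input=0 -> V=4
t=6: input=0 -> V=2
t=7: input=4 -> V=0 FIRE
t=8: input=0 -> V=0
t=9: input=4 -> V=0 FIRE
t=10: input=0 -> V=0
t=11: input=0 -> V=0
t=12: input=5 -> V=0 FIRE
t=13: input=0 -> V=0
t=14: input=0 -> V=0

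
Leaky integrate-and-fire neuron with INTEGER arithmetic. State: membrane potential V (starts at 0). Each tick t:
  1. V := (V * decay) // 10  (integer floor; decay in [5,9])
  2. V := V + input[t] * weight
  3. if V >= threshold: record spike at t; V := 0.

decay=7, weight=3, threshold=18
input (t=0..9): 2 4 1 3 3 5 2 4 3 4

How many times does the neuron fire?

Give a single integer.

t=0: input=2 -> V=6
t=1: input=4 -> V=16
t=2: input=1 -> V=14
t=3: input=3 -> V=0 FIRE
t=4: input=3 -> V=9
t=5: input=5 -> V=0 FIRE
t=6: input=2 -> V=6
t=7: input=4 -> V=16
t=8: input=3 -> V=0 FIRE
t=9: input=4 -> V=12

Answer: 3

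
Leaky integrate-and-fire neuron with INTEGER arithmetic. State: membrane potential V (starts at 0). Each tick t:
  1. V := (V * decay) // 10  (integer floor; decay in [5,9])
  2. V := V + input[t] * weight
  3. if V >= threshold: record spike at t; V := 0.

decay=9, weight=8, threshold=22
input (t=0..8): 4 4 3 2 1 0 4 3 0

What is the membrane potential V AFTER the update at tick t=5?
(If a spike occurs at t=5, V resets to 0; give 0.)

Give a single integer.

t=0: input=4 -> V=0 FIRE
t=1: input=4 -> V=0 FIRE
t=2: input=3 -> V=0 FIRE
t=3: input=2 -> V=16
t=4: input=1 -> V=0 FIRE
t=5: input=0 -> V=0
t=6: input=4 -> V=0 FIRE
t=7: input=3 -> V=0 FIRE
t=8: input=0 -> V=0

Answer: 0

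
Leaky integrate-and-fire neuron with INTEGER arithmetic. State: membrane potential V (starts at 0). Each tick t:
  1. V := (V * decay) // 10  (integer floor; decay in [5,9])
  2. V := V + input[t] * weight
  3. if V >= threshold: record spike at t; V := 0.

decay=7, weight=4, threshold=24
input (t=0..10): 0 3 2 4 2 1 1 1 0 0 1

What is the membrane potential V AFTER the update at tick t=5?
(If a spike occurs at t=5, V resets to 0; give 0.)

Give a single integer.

Answer: 9

Derivation:
t=0: input=0 -> V=0
t=1: input=3 -> V=12
t=2: input=2 -> V=16
t=3: input=4 -> V=0 FIRE
t=4: input=2 -> V=8
t=5: input=1 -> V=9
t=6: input=1 -> V=10
t=7: input=1 -> V=11
t=8: input=0 -> V=7
t=9: input=0 -> V=4
t=10: input=1 -> V=6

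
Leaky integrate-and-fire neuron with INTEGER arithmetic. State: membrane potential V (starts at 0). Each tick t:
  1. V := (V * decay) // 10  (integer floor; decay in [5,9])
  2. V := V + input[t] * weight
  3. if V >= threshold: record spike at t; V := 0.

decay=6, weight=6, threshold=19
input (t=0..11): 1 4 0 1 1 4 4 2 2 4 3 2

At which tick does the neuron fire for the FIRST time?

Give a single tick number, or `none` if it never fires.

Answer: 1

Derivation:
t=0: input=1 -> V=6
t=1: input=4 -> V=0 FIRE
t=2: input=0 -> V=0
t=3: input=1 -> V=6
t=4: input=1 -> V=9
t=5: input=4 -> V=0 FIRE
t=6: input=4 -> V=0 FIRE
t=7: input=2 -> V=12
t=8: input=2 -> V=0 FIRE
t=9: input=4 -> V=0 FIRE
t=10: input=3 -> V=18
t=11: input=2 -> V=0 FIRE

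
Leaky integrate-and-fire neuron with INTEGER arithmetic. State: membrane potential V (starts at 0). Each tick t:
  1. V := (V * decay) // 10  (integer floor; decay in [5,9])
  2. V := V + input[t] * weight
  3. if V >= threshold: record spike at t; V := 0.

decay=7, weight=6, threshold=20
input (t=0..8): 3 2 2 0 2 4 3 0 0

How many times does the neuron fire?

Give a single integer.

t=0: input=3 -> V=18
t=1: input=2 -> V=0 FIRE
t=2: input=2 -> V=12
t=3: input=0 -> V=8
t=4: input=2 -> V=17
t=5: input=4 -> V=0 FIRE
t=6: input=3 -> V=18
t=7: input=0 -> V=12
t=8: input=0 -> V=8

Answer: 2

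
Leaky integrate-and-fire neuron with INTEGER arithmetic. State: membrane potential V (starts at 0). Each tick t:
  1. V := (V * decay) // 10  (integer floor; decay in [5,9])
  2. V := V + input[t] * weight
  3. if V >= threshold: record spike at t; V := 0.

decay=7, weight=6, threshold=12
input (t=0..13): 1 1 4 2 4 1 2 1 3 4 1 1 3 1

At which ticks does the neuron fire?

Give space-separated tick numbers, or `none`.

Answer: 2 3 4 6 8 9 12

Derivation:
t=0: input=1 -> V=6
t=1: input=1 -> V=10
t=2: input=4 -> V=0 FIRE
t=3: input=2 -> V=0 FIRE
t=4: input=4 -> V=0 FIRE
t=5: input=1 -> V=6
t=6: input=2 -> V=0 FIRE
t=7: input=1 -> V=6
t=8: input=3 -> V=0 FIRE
t=9: input=4 -> V=0 FIRE
t=10: input=1 -> V=6
t=11: input=1 -> V=10
t=12: input=3 -> V=0 FIRE
t=13: input=1 -> V=6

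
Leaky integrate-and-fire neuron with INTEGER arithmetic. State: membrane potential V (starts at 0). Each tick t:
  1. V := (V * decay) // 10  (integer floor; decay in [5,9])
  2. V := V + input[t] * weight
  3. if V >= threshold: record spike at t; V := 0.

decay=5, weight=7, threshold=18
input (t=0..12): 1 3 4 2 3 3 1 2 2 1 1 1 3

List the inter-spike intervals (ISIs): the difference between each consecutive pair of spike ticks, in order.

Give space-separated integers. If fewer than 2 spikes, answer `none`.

Answer: 1 2 1 3 4

Derivation:
t=0: input=1 -> V=7
t=1: input=3 -> V=0 FIRE
t=2: input=4 -> V=0 FIRE
t=3: input=2 -> V=14
t=4: input=3 -> V=0 FIRE
t=5: input=3 -> V=0 FIRE
t=6: input=1 -> V=7
t=7: input=2 -> V=17
t=8: input=2 -> V=0 FIRE
t=9: input=1 -> V=7
t=10: input=1 -> V=10
t=11: input=1 -> V=12
t=12: input=3 -> V=0 FIRE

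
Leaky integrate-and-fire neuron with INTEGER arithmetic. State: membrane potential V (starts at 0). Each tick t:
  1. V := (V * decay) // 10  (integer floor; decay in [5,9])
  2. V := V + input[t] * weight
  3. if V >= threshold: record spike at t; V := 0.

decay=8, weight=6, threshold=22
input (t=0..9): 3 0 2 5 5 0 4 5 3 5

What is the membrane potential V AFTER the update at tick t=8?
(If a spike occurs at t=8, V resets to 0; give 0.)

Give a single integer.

t=0: input=3 -> V=18
t=1: input=0 -> V=14
t=2: input=2 -> V=0 FIRE
t=3: input=5 -> V=0 FIRE
t=4: input=5 -> V=0 FIRE
t=5: input=0 -> V=0
t=6: input=4 -> V=0 FIRE
t=7: input=5 -> V=0 FIRE
t=8: input=3 -> V=18
t=9: input=5 -> V=0 FIRE

Answer: 18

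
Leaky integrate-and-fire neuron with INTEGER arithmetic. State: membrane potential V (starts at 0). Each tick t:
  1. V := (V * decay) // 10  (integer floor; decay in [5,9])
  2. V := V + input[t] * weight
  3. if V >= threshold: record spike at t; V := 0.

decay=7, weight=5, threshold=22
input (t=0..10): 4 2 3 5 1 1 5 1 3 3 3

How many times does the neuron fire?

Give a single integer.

Answer: 4

Derivation:
t=0: input=4 -> V=20
t=1: input=2 -> V=0 FIRE
t=2: input=3 -> V=15
t=3: input=5 -> V=0 FIRE
t=4: input=1 -> V=5
t=5: input=1 -> V=8
t=6: input=5 -> V=0 FIRE
t=7: input=1 -> V=5
t=8: input=3 -> V=18
t=9: input=3 -> V=0 FIRE
t=10: input=3 -> V=15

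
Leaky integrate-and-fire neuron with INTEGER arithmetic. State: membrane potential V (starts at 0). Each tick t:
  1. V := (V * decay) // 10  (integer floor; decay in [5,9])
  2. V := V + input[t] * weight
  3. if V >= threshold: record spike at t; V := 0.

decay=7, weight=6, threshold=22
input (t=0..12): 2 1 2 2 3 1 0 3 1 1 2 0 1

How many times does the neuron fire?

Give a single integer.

Answer: 2

Derivation:
t=0: input=2 -> V=12
t=1: input=1 -> V=14
t=2: input=2 -> V=21
t=3: input=2 -> V=0 FIRE
t=4: input=3 -> V=18
t=5: input=1 -> V=18
t=6: input=0 -> V=12
t=7: input=3 -> V=0 FIRE
t=8: input=1 -> V=6
t=9: input=1 -> V=10
t=10: input=2 -> V=19
t=11: input=0 -> V=13
t=12: input=1 -> V=15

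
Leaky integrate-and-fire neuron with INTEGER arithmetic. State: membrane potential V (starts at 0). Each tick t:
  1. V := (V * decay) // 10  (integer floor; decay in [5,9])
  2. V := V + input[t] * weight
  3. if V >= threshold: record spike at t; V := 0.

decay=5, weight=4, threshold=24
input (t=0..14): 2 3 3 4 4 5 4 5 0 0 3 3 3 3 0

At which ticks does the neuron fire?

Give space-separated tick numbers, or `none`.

t=0: input=2 -> V=8
t=1: input=3 -> V=16
t=2: input=3 -> V=20
t=3: input=4 -> V=0 FIRE
t=4: input=4 -> V=16
t=5: input=5 -> V=0 FIRE
t=6: input=4 -> V=16
t=7: input=5 -> V=0 FIRE
t=8: input=0 -> V=0
t=9: input=0 -> V=0
t=10: input=3 -> V=12
t=11: input=3 -> V=18
t=12: input=3 -> V=21
t=13: input=3 -> V=22
t=14: input=0 -> V=11

Answer: 3 5 7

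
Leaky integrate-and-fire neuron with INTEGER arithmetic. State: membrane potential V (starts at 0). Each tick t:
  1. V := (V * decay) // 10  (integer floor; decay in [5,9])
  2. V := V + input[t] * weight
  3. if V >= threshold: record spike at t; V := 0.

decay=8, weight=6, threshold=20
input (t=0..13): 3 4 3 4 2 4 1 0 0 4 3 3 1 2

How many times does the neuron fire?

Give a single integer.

Answer: 5

Derivation:
t=0: input=3 -> V=18
t=1: input=4 -> V=0 FIRE
t=2: input=3 -> V=18
t=3: input=4 -> V=0 FIRE
t=4: input=2 -> V=12
t=5: input=4 -> V=0 FIRE
t=6: input=1 -> V=6
t=7: input=0 -> V=4
t=8: input=0 -> V=3
t=9: input=4 -> V=0 FIRE
t=10: input=3 -> V=18
t=11: input=3 -> V=0 FIRE
t=12: input=1 -> V=6
t=13: input=2 -> V=16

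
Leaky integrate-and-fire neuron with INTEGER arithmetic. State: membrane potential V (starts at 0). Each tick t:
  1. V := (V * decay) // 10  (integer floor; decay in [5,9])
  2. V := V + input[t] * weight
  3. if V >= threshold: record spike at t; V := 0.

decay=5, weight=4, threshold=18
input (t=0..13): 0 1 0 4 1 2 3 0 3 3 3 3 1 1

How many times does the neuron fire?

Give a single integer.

Answer: 3

Derivation:
t=0: input=0 -> V=0
t=1: input=1 -> V=4
t=2: input=0 -> V=2
t=3: input=4 -> V=17
t=4: input=1 -> V=12
t=5: input=2 -> V=14
t=6: input=3 -> V=0 FIRE
t=7: input=0 -> V=0
t=8: input=3 -> V=12
t=9: input=3 -> V=0 FIRE
t=10: input=3 -> V=12
t=11: input=3 -> V=0 FIRE
t=12: input=1 -> V=4
t=13: input=1 -> V=6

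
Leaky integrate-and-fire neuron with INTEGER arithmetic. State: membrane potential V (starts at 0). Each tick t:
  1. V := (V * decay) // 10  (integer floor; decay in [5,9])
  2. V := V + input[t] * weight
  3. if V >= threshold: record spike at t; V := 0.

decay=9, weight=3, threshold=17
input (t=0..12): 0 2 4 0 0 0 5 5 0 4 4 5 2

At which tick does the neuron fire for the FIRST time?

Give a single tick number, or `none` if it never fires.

Answer: 2

Derivation:
t=0: input=0 -> V=0
t=1: input=2 -> V=6
t=2: input=4 -> V=0 FIRE
t=3: input=0 -> V=0
t=4: input=0 -> V=0
t=5: input=0 -> V=0
t=6: input=5 -> V=15
t=7: input=5 -> V=0 FIRE
t=8: input=0 -> V=0
t=9: input=4 -> V=12
t=10: input=4 -> V=0 FIRE
t=11: input=5 -> V=15
t=12: input=2 -> V=0 FIRE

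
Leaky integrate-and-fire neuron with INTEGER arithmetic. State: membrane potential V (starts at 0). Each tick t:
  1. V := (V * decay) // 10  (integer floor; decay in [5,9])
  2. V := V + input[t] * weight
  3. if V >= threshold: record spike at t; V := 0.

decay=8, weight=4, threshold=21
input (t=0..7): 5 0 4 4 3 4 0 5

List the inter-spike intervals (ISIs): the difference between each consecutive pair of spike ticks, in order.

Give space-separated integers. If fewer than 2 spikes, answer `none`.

Answer: 2 3

Derivation:
t=0: input=5 -> V=20
t=1: input=0 -> V=16
t=2: input=4 -> V=0 FIRE
t=3: input=4 -> V=16
t=4: input=3 -> V=0 FIRE
t=5: input=4 -> V=16
t=6: input=0 -> V=12
t=7: input=5 -> V=0 FIRE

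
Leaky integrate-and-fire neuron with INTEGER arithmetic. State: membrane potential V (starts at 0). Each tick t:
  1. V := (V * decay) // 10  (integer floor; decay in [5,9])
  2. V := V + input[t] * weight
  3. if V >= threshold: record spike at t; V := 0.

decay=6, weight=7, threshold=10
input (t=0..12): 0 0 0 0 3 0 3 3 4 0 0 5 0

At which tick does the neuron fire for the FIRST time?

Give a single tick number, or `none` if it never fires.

Answer: 4

Derivation:
t=0: input=0 -> V=0
t=1: input=0 -> V=0
t=2: input=0 -> V=0
t=3: input=0 -> V=0
t=4: input=3 -> V=0 FIRE
t=5: input=0 -> V=0
t=6: input=3 -> V=0 FIRE
t=7: input=3 -> V=0 FIRE
t=8: input=4 -> V=0 FIRE
t=9: input=0 -> V=0
t=10: input=0 -> V=0
t=11: input=5 -> V=0 FIRE
t=12: input=0 -> V=0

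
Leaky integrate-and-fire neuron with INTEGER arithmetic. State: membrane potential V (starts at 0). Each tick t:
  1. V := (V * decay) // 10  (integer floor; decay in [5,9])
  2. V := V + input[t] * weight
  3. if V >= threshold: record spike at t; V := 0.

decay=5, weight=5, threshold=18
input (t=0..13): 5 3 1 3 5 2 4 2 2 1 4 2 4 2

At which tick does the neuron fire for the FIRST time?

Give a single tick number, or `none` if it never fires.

t=0: input=5 -> V=0 FIRE
t=1: input=3 -> V=15
t=2: input=1 -> V=12
t=3: input=3 -> V=0 FIRE
t=4: input=5 -> V=0 FIRE
t=5: input=2 -> V=10
t=6: input=4 -> V=0 FIRE
t=7: input=2 -> V=10
t=8: input=2 -> V=15
t=9: input=1 -> V=12
t=10: input=4 -> V=0 FIRE
t=11: input=2 -> V=10
t=12: input=4 -> V=0 FIRE
t=13: input=2 -> V=10

Answer: 0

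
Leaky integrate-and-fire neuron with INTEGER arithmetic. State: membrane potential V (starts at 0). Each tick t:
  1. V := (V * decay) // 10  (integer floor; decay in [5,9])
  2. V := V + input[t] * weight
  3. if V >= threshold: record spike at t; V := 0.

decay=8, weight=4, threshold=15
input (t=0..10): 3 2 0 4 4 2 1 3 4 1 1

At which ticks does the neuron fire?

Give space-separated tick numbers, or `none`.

t=0: input=3 -> V=12
t=1: input=2 -> V=0 FIRE
t=2: input=0 -> V=0
t=3: input=4 -> V=0 FIRE
t=4: input=4 -> V=0 FIRE
t=5: input=2 -> V=8
t=6: input=1 -> V=10
t=7: input=3 -> V=0 FIRE
t=8: input=4 -> V=0 FIRE
t=9: input=1 -> V=4
t=10: input=1 -> V=7

Answer: 1 3 4 7 8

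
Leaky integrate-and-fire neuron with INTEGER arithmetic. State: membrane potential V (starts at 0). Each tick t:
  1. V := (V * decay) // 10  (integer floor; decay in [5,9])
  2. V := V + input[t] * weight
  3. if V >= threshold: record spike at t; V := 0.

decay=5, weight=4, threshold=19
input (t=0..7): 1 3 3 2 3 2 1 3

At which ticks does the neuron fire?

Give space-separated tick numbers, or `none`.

Answer: 2

Derivation:
t=0: input=1 -> V=4
t=1: input=3 -> V=14
t=2: input=3 -> V=0 FIRE
t=3: input=2 -> V=8
t=4: input=3 -> V=16
t=5: input=2 -> V=16
t=6: input=1 -> V=12
t=7: input=3 -> V=18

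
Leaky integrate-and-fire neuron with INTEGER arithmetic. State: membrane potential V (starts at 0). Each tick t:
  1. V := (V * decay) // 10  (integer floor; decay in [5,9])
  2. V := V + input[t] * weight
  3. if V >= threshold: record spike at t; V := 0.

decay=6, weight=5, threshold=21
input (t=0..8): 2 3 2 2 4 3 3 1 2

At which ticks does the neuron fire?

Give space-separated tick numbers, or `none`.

Answer: 1 4 6

Derivation:
t=0: input=2 -> V=10
t=1: input=3 -> V=0 FIRE
t=2: input=2 -> V=10
t=3: input=2 -> V=16
t=4: input=4 -> V=0 FIRE
t=5: input=3 -> V=15
t=6: input=3 -> V=0 FIRE
t=7: input=1 -> V=5
t=8: input=2 -> V=13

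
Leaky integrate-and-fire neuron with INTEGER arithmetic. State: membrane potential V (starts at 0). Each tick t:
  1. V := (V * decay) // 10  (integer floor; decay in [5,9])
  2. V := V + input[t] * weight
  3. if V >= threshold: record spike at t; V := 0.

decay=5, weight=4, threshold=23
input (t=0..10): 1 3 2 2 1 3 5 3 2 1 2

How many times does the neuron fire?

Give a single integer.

Answer: 1

Derivation:
t=0: input=1 -> V=4
t=1: input=3 -> V=14
t=2: input=2 -> V=15
t=3: input=2 -> V=15
t=4: input=1 -> V=11
t=5: input=3 -> V=17
t=6: input=5 -> V=0 FIRE
t=7: input=3 -> V=12
t=8: input=2 -> V=14
t=9: input=1 -> V=11
t=10: input=2 -> V=13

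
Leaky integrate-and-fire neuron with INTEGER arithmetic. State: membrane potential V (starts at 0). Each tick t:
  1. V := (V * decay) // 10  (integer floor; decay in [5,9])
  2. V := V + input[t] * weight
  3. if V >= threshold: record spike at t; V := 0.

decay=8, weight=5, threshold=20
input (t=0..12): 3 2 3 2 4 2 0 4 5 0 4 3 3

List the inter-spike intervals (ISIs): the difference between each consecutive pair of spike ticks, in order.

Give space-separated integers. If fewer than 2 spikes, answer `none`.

t=0: input=3 -> V=15
t=1: input=2 -> V=0 FIRE
t=2: input=3 -> V=15
t=3: input=2 -> V=0 FIRE
t=4: input=4 -> V=0 FIRE
t=5: input=2 -> V=10
t=6: input=0 -> V=8
t=7: input=4 -> V=0 FIRE
t=8: input=5 -> V=0 FIRE
t=9: input=0 -> V=0
t=10: input=4 -> V=0 FIRE
t=11: input=3 -> V=15
t=12: input=3 -> V=0 FIRE

Answer: 2 1 3 1 2 2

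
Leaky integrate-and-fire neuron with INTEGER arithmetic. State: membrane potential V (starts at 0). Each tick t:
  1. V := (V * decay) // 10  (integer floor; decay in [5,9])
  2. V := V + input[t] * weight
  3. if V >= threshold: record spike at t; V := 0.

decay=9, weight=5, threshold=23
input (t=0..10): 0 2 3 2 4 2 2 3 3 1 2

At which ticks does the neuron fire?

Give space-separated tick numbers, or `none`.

Answer: 2 4 7 10

Derivation:
t=0: input=0 -> V=0
t=1: input=2 -> V=10
t=2: input=3 -> V=0 FIRE
t=3: input=2 -> V=10
t=4: input=4 -> V=0 FIRE
t=5: input=2 -> V=10
t=6: input=2 -> V=19
t=7: input=3 -> V=0 FIRE
t=8: input=3 -> V=15
t=9: input=1 -> V=18
t=10: input=2 -> V=0 FIRE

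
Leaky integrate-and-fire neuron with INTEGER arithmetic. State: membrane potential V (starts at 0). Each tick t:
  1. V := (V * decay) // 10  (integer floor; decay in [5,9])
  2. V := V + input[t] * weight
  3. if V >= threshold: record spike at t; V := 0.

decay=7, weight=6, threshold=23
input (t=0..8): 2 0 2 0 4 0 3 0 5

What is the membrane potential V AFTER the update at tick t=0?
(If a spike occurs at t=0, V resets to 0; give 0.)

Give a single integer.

Answer: 12

Derivation:
t=0: input=2 -> V=12
t=1: input=0 -> V=8
t=2: input=2 -> V=17
t=3: input=0 -> V=11
t=4: input=4 -> V=0 FIRE
t=5: input=0 -> V=0
t=6: input=3 -> V=18
t=7: input=0 -> V=12
t=8: input=5 -> V=0 FIRE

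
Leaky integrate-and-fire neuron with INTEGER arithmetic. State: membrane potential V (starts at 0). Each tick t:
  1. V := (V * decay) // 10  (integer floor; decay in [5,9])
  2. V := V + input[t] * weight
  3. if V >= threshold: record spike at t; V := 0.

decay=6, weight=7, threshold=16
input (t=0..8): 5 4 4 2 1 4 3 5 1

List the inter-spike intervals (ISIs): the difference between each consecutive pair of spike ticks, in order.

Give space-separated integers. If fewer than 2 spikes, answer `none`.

Answer: 1 1 3 1 1

Derivation:
t=0: input=5 -> V=0 FIRE
t=1: input=4 -> V=0 FIRE
t=2: input=4 -> V=0 FIRE
t=3: input=2 -> V=14
t=4: input=1 -> V=15
t=5: input=4 -> V=0 FIRE
t=6: input=3 -> V=0 FIRE
t=7: input=5 -> V=0 FIRE
t=8: input=1 -> V=7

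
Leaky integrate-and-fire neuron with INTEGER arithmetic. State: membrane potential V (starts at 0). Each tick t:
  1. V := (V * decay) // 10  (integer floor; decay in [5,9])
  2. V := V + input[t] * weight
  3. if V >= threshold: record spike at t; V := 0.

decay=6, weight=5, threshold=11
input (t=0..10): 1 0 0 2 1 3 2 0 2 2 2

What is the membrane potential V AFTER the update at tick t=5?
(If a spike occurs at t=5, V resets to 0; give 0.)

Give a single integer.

Answer: 0

Derivation:
t=0: input=1 -> V=5
t=1: input=0 -> V=3
t=2: input=0 -> V=1
t=3: input=2 -> V=10
t=4: input=1 -> V=0 FIRE
t=5: input=3 -> V=0 FIRE
t=6: input=2 -> V=10
t=7: input=0 -> V=6
t=8: input=2 -> V=0 FIRE
t=9: input=2 -> V=10
t=10: input=2 -> V=0 FIRE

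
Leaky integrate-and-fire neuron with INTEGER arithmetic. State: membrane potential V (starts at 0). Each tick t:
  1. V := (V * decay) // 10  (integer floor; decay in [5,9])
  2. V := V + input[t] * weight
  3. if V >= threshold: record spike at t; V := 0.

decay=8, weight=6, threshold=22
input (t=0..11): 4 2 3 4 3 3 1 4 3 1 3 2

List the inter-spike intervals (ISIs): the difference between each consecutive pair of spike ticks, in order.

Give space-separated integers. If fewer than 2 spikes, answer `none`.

t=0: input=4 -> V=0 FIRE
t=1: input=2 -> V=12
t=2: input=3 -> V=0 FIRE
t=3: input=4 -> V=0 FIRE
t=4: input=3 -> V=18
t=5: input=3 -> V=0 FIRE
t=6: input=1 -> V=6
t=7: input=4 -> V=0 FIRE
t=8: input=3 -> V=18
t=9: input=1 -> V=20
t=10: input=3 -> V=0 FIRE
t=11: input=2 -> V=12

Answer: 2 1 2 2 3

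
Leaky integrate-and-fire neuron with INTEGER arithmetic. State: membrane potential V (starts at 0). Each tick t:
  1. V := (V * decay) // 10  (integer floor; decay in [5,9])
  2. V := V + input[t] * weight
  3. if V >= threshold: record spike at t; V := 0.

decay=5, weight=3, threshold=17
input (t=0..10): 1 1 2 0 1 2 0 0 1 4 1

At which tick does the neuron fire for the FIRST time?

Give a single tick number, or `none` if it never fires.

Answer: none

Derivation:
t=0: input=1 -> V=3
t=1: input=1 -> V=4
t=2: input=2 -> V=8
t=3: input=0 -> V=4
t=4: input=1 -> V=5
t=5: input=2 -> V=8
t=6: input=0 -> V=4
t=7: input=0 -> V=2
t=8: input=1 -> V=4
t=9: input=4 -> V=14
t=10: input=1 -> V=10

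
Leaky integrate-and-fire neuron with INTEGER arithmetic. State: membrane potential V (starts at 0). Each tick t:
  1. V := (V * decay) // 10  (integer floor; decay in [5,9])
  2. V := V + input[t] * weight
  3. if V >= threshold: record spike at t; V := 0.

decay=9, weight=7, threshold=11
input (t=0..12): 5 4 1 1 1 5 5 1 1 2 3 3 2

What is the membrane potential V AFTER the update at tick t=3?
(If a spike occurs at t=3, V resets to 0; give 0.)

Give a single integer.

t=0: input=5 -> V=0 FIRE
t=1: input=4 -> V=0 FIRE
t=2: input=1 -> V=7
t=3: input=1 -> V=0 FIRE
t=4: input=1 -> V=7
t=5: input=5 -> V=0 FIRE
t=6: input=5 -> V=0 FIRE
t=7: input=1 -> V=7
t=8: input=1 -> V=0 FIRE
t=9: input=2 -> V=0 FIRE
t=10: input=3 -> V=0 FIRE
t=11: input=3 -> V=0 FIRE
t=12: input=2 -> V=0 FIRE

Answer: 0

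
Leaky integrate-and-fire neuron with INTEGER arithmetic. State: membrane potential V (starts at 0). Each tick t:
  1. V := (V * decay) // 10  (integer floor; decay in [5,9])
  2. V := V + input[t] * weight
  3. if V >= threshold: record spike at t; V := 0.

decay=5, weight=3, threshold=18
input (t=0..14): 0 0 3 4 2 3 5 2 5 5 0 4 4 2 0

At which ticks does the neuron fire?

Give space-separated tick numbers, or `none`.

t=0: input=0 -> V=0
t=1: input=0 -> V=0
t=2: input=3 -> V=9
t=3: input=4 -> V=16
t=4: input=2 -> V=14
t=5: input=3 -> V=16
t=6: input=5 -> V=0 FIRE
t=7: input=2 -> V=6
t=8: input=5 -> V=0 FIRE
t=9: input=5 -> V=15
t=10: input=0 -> V=7
t=11: input=4 -> V=15
t=12: input=4 -> V=0 FIRE
t=13: input=2 -> V=6
t=14: input=0 -> V=3

Answer: 6 8 12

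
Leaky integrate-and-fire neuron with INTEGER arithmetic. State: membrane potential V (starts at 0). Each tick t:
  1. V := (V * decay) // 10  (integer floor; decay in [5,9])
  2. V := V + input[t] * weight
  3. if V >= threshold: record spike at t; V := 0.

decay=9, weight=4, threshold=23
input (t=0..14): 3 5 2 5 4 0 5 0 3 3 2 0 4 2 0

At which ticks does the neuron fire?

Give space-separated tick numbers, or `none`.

Answer: 1 3 6 10

Derivation:
t=0: input=3 -> V=12
t=1: input=5 -> V=0 FIRE
t=2: input=2 -> V=8
t=3: input=5 -> V=0 FIRE
t=4: input=4 -> V=16
t=5: input=0 -> V=14
t=6: input=5 -> V=0 FIRE
t=7: input=0 -> V=0
t=8: input=3 -> V=12
t=9: input=3 -> V=22
t=10: input=2 -> V=0 FIRE
t=11: input=0 -> V=0
t=12: input=4 -> V=16
t=13: input=2 -> V=22
t=14: input=0 -> V=19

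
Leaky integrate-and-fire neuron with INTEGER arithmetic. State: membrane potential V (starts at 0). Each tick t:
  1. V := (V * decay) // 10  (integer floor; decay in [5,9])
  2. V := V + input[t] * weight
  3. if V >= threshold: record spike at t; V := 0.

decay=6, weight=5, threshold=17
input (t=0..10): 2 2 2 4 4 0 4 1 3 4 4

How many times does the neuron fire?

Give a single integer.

t=0: input=2 -> V=10
t=1: input=2 -> V=16
t=2: input=2 -> V=0 FIRE
t=3: input=4 -> V=0 FIRE
t=4: input=4 -> V=0 FIRE
t=5: input=0 -> V=0
t=6: input=4 -> V=0 FIRE
t=7: input=1 -> V=5
t=8: input=3 -> V=0 FIRE
t=9: input=4 -> V=0 FIRE
t=10: input=4 -> V=0 FIRE

Answer: 7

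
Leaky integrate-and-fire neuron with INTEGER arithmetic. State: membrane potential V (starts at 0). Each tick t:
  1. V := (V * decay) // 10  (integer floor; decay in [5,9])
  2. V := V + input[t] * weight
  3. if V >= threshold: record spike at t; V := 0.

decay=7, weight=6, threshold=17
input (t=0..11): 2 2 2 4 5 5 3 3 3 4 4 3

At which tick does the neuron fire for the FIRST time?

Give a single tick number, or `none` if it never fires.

Answer: 1

Derivation:
t=0: input=2 -> V=12
t=1: input=2 -> V=0 FIRE
t=2: input=2 -> V=12
t=3: input=4 -> V=0 FIRE
t=4: input=5 -> V=0 FIRE
t=5: input=5 -> V=0 FIRE
t=6: input=3 -> V=0 FIRE
t=7: input=3 -> V=0 FIRE
t=8: input=3 -> V=0 FIRE
t=9: input=4 -> V=0 FIRE
t=10: input=4 -> V=0 FIRE
t=11: input=3 -> V=0 FIRE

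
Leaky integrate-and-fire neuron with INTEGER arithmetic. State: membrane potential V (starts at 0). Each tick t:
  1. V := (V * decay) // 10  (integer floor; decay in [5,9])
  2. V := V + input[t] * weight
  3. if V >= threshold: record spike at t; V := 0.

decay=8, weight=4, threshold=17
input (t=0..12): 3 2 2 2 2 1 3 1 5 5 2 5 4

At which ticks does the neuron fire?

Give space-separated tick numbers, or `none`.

t=0: input=3 -> V=12
t=1: input=2 -> V=0 FIRE
t=2: input=2 -> V=8
t=3: input=2 -> V=14
t=4: input=2 -> V=0 FIRE
t=5: input=1 -> V=4
t=6: input=3 -> V=15
t=7: input=1 -> V=16
t=8: input=5 -> V=0 FIRE
t=9: input=5 -> V=0 FIRE
t=10: input=2 -> V=8
t=11: input=5 -> V=0 FIRE
t=12: input=4 -> V=16

Answer: 1 4 8 9 11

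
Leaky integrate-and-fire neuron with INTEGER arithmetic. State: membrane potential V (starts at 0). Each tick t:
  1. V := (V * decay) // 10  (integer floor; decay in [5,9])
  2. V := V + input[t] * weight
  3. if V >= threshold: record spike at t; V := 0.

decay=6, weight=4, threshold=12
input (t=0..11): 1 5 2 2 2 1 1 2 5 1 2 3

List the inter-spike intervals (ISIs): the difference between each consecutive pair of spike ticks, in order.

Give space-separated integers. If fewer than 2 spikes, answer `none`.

t=0: input=1 -> V=4
t=1: input=5 -> V=0 FIRE
t=2: input=2 -> V=8
t=3: input=2 -> V=0 FIRE
t=4: input=2 -> V=8
t=5: input=1 -> V=8
t=6: input=1 -> V=8
t=7: input=2 -> V=0 FIRE
t=8: input=5 -> V=0 FIRE
t=9: input=1 -> V=4
t=10: input=2 -> V=10
t=11: input=3 -> V=0 FIRE

Answer: 2 4 1 3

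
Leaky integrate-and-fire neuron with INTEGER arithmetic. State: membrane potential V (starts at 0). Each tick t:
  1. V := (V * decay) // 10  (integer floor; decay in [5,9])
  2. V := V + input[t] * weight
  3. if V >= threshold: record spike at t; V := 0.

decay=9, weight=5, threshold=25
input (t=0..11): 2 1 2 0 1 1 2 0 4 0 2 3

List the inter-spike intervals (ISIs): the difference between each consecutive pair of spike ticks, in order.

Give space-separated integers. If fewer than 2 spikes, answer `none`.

Answer: 4

Derivation:
t=0: input=2 -> V=10
t=1: input=1 -> V=14
t=2: input=2 -> V=22
t=3: input=0 -> V=19
t=4: input=1 -> V=22
t=5: input=1 -> V=24
t=6: input=2 -> V=0 FIRE
t=7: input=0 -> V=0
t=8: input=4 -> V=20
t=9: input=0 -> V=18
t=10: input=2 -> V=0 FIRE
t=11: input=3 -> V=15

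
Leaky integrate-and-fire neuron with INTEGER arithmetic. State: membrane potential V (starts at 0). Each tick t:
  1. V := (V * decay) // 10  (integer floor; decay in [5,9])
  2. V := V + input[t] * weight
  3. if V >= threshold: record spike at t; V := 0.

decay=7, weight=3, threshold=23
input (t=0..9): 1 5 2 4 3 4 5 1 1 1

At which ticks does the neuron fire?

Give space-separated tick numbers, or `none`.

t=0: input=1 -> V=3
t=1: input=5 -> V=17
t=2: input=2 -> V=17
t=3: input=4 -> V=0 FIRE
t=4: input=3 -> V=9
t=5: input=4 -> V=18
t=6: input=5 -> V=0 FIRE
t=7: input=1 -> V=3
t=8: input=1 -> V=5
t=9: input=1 -> V=6

Answer: 3 6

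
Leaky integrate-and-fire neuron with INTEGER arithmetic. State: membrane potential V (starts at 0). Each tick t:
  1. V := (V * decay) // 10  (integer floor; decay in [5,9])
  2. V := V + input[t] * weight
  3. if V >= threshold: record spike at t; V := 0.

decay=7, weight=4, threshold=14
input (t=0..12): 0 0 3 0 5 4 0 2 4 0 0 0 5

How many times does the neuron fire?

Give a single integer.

t=0: input=0 -> V=0
t=1: input=0 -> V=0
t=2: input=3 -> V=12
t=3: input=0 -> V=8
t=4: input=5 -> V=0 FIRE
t=5: input=4 -> V=0 FIRE
t=6: input=0 -> V=0
t=7: input=2 -> V=8
t=8: input=4 -> V=0 FIRE
t=9: input=0 -> V=0
t=10: input=0 -> V=0
t=11: input=0 -> V=0
t=12: input=5 -> V=0 FIRE

Answer: 4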